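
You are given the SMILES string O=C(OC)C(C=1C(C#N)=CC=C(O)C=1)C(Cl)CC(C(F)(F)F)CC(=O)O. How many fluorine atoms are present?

3

Scan the SMILES for F atoms (remember two-letter symbols like Cl and Br are single atoms).
Fluorine count: 3.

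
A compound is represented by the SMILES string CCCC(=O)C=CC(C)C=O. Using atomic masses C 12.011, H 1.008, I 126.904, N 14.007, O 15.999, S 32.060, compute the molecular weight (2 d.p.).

First, the molecular formula is C9H14O2 (counting implicit H from valence).
  C: 9 × 12.011 = 108.099
  H: 14 × 1.008 = 14.112
  O: 2 × 15.999 = 31.998
Sum: 9×12.011 + 14×1.008 + 2×15.999 = 154.209 → 154.21 g/mol.

154.21 g/mol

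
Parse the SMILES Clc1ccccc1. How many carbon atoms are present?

Count every carbon token in the SMILES (each C, including those in ring-closure positions and inside branches).
Carbon count: 6.

6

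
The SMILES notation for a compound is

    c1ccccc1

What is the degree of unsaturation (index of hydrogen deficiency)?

Molecular formula: C6H6.
DoU = (2C + 2 + N − H − X) / 2, where X is the halogen count and O/S are ignored.
    = (2·6 + 2 + 0 − 6 − 0) / 2 = 8 / 2 = 4.

4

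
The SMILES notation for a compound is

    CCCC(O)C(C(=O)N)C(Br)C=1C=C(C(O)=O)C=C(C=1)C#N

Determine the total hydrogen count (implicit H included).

Walk through each heavy atom and fill implicit hydrogens from standard valence (C 4, N 3, O 2, S 2, halogen 1):
  atom 1: C, bond orders sum to 1 (valence 4) → 3 H
  atom 2: C, bond orders sum to 2 (valence 4) → 2 H
  atom 3: C, bond orders sum to 2 (valence 4) → 2 H
  atom 4: C, bond orders sum to 3 (valence 4) → 1 H
  atom 5: O, bond orders sum to 1 (valence 2) → 1 H
  atom 6: C, bond orders sum to 3 (valence 4) → 1 H
  atom 7: C, bond orders sum to 4 (valence 4) → 0 H
  atom 8: O, bond orders sum to 2 (valence 2) → 0 H
  atom 9: N, bond orders sum to 1 (valence 3) → 2 H
  atom 10: C, bond orders sum to 3 (valence 4) → 1 H
  atom 11: Br (halogen, monovalent) → 0 H
  atom 12: C, bond orders sum to 4 (valence 4) → 0 H
  atom 13: C, bond orders sum to 3 (valence 4) → 1 H
  atom 14: C, bond orders sum to 4 (valence 4) → 0 H
  atom 15: C, bond orders sum to 4 (valence 4) → 0 H
  atom 16: O, bond orders sum to 1 (valence 2) → 1 H
  atom 17: O, bond orders sum to 2 (valence 2) → 0 H
  atom 18: C, bond orders sum to 3 (valence 4) → 1 H
  atom 19: C, bond orders sum to 4 (valence 4) → 0 H
  atom 20: C, bond orders sum to 3 (valence 4) → 1 H
  atom 21: C, bond orders sum to 4 (valence 4) → 0 H
  atom 22: N, bond orders sum to 3 (valence 3) → 0 H
Total hydrogens: 17.

17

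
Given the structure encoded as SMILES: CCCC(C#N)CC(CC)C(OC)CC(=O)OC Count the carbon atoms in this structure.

14

Count every carbon token in the SMILES (each C, including those in ring-closure positions and inside branches).
Carbon count: 14.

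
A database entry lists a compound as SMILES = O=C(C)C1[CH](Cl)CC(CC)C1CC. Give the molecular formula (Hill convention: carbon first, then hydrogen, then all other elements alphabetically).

C11H19ClO

Walk through each heavy atom and fill implicit hydrogens from standard valence (C 4, N 3, O 2, S 2, halogen 1):
  atom 1: O, bond orders sum to 2 (valence 2) → 0 H
  atom 2: C, bond orders sum to 4 (valence 4) → 0 H
  atom 3: C, bond orders sum to 1 (valence 4) → 3 H
  atom 4: C, bond orders sum to 3 (valence 4) → 1 H
  atom 5: C with explicit H count 1
  atom 6: Cl (halogen, monovalent) → 0 H
  atom 7: C, bond orders sum to 2 (valence 4) → 2 H
  atom 8: C, bond orders sum to 3 (valence 4) → 1 H
  atom 9: C, bond orders sum to 2 (valence 4) → 2 H
  atom 10: C, bond orders sum to 1 (valence 4) → 3 H
  atom 11: C, bond orders sum to 3 (valence 4) → 1 H
  atom 12: C, bond orders sum to 2 (valence 4) → 2 H
  atom 13: C, bond orders sum to 1 (valence 4) → 3 H
Totals → C:11, H:19, Cl:1, O:1.
In Hill order: C11H19ClO.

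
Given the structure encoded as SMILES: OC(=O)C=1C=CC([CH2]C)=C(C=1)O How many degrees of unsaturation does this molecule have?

Molecular formula: C9H10O3.
DoU = (2C + 2 + N − H − X) / 2, where X is the halogen count and O/S are ignored.
    = (2·9 + 2 + 0 − 10 − 0) / 2 = 10 / 2 = 5.

5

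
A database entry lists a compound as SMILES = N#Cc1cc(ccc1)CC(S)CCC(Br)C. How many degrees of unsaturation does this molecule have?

Molecular formula: C13H16BrNS.
DoU = (2C + 2 + N − H − X) / 2, where X is the halogen count and O/S are ignored.
    = (2·13 + 2 + 1 − 16 − 1) / 2 = 12 / 2 = 6.

6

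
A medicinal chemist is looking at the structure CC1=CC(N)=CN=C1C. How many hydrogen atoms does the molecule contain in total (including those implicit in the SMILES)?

10

Walk through each heavy atom and fill implicit hydrogens from standard valence (C 4, N 3, O 2, S 2, halogen 1):
  atom 1: C, bond orders sum to 1 (valence 4) → 3 H
  atom 2: C, bond orders sum to 4 (valence 4) → 0 H
  atom 3: C, bond orders sum to 3 (valence 4) → 1 H
  atom 4: C, bond orders sum to 4 (valence 4) → 0 H
  atom 5: N, bond orders sum to 1 (valence 3) → 2 H
  atom 6: C, bond orders sum to 3 (valence 4) → 1 H
  atom 7: N, bond orders sum to 3 (valence 3) → 0 H
  atom 8: C, bond orders sum to 4 (valence 4) → 0 H
  atom 9: C, bond orders sum to 1 (valence 4) → 3 H
Total hydrogens: 10.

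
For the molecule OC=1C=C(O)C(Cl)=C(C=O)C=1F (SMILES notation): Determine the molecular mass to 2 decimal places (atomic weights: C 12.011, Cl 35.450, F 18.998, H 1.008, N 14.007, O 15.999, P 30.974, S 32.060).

First, the molecular formula is C7H4ClFO3 (counting implicit H from valence).
  C: 7 × 12.011 = 84.077
  Cl: 1 × 35.450 = 35.450
  F: 1 × 18.998 = 18.998
  H: 4 × 1.008 = 4.032
  O: 3 × 15.999 = 47.997
Sum: 7×12.011 + 1×35.450 + 1×18.998 + 4×1.008 + 3×15.999 = 190.554 → 190.55 g/mol.

190.55 g/mol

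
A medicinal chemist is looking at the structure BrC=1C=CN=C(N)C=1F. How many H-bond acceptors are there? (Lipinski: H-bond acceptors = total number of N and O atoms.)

2

N atoms: 2; O atoms: 0.
Lipinski HBA = 2 + 0 = 2.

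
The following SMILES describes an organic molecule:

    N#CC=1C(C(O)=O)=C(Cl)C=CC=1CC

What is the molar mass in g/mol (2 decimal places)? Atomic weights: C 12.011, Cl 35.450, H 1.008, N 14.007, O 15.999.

First, the molecular formula is C10H8ClNO2 (counting implicit H from valence).
  C: 10 × 12.011 = 120.110
  Cl: 1 × 35.450 = 35.450
  H: 8 × 1.008 = 8.064
  N: 1 × 14.007 = 14.007
  O: 2 × 15.999 = 31.998
Sum: 10×12.011 + 1×35.450 + 8×1.008 + 1×14.007 + 2×15.999 = 209.629 → 209.63 g/mol.

209.63 g/mol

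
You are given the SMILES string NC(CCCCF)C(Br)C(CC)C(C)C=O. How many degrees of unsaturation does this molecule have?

1

Degree of unsaturation = (number of rings) + (number of π bonds).
Ring closures in the SMILES: 0.
π bonds: 1 double bond (each 1 DoU) → 1 DoU from unsaturation.
Total DoU = 0 + 1 = 1.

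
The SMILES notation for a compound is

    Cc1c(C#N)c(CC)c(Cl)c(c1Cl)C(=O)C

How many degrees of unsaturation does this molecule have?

Molecular formula: C12H11Cl2NO.
DoU = (2C + 2 + N − H − X) / 2, where X is the halogen count and O/S are ignored.
    = (2·12 + 2 + 1 − 11 − 2) / 2 = 14 / 2 = 7.

7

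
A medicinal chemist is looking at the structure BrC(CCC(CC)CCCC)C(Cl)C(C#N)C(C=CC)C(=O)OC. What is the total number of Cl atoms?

Scan the SMILES for Cl atoms (remember two-letter symbols like Cl and Br are single atoms).
Chlorine count: 1.

1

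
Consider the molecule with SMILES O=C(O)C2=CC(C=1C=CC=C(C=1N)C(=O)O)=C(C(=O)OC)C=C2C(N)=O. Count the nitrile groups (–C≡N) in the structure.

Scan the SMILES for the nitrile motif — none present.
Groups that are present: 1 amide, 2 carboxylic acid, 1 ester, 1 primary amine.

0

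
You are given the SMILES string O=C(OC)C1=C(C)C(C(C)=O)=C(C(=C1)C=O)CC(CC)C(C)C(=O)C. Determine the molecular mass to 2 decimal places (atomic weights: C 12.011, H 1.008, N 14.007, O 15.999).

346.42 g/mol

First, the molecular formula is C20H26O5 (counting implicit H from valence).
  C: 20 × 12.011 = 240.220
  H: 26 × 1.008 = 26.208
  O: 5 × 15.999 = 79.995
Sum: 20×12.011 + 26×1.008 + 5×15.999 = 346.423 → 346.42 g/mol.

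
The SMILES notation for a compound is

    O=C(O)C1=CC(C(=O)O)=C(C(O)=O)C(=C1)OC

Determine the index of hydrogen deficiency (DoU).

Molecular formula: C10H8O7.
DoU = (2C + 2 + N − H − X) / 2, where X is the halogen count and O/S are ignored.
    = (2·10 + 2 + 0 − 8 − 0) / 2 = 14 / 2 = 7.

7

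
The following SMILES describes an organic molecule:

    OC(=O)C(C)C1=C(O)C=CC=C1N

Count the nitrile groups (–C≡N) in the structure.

Scan the SMILES for the nitrile motif — none present.
Groups that are present: 1 carboxylic acid, 1 hydroxyl, 1 primary amine.

0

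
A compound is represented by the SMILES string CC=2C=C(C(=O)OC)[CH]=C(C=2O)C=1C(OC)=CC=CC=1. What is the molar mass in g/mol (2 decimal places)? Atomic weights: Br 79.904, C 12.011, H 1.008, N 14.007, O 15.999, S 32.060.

First, the molecular formula is C16H16O4 (counting implicit H from valence).
  C: 16 × 12.011 = 192.176
  H: 16 × 1.008 = 16.128
  O: 4 × 15.999 = 63.996
Sum: 16×12.011 + 16×1.008 + 4×15.999 = 272.300 → 272.30 g/mol.

272.30 g/mol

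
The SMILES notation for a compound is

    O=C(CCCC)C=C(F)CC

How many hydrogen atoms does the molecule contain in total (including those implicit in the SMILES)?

Walk through each heavy atom and fill implicit hydrogens from standard valence (C 4, N 3, O 2, S 2, halogen 1):
  atom 1: O, bond orders sum to 2 (valence 2) → 0 H
  atom 2: C, bond orders sum to 4 (valence 4) → 0 H
  atom 3: C, bond orders sum to 2 (valence 4) → 2 H
  atom 4: C, bond orders sum to 2 (valence 4) → 2 H
  atom 5: C, bond orders sum to 2 (valence 4) → 2 H
  atom 6: C, bond orders sum to 1 (valence 4) → 3 H
  atom 7: C, bond orders sum to 3 (valence 4) → 1 H
  atom 8: C, bond orders sum to 4 (valence 4) → 0 H
  atom 9: F (halogen, monovalent) → 0 H
  atom 10: C, bond orders sum to 2 (valence 4) → 2 H
  atom 11: C, bond orders sum to 1 (valence 4) → 3 H
Total hydrogens: 15.

15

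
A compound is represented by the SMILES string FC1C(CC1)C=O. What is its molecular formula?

C5H7FO

Walk through each heavy atom and fill implicit hydrogens from standard valence (C 4, N 3, O 2, S 2, halogen 1):
  atom 1: F (halogen, monovalent) → 0 H
  atom 2: C, bond orders sum to 3 (valence 4) → 1 H
  atom 3: C, bond orders sum to 3 (valence 4) → 1 H
  atom 4: C, bond orders sum to 2 (valence 4) → 2 H
  atom 5: C, bond orders sum to 2 (valence 4) → 2 H
  atom 6: C, bond orders sum to 3 (valence 4) → 1 H
  atom 7: O, bond orders sum to 2 (valence 2) → 0 H
Totals → C:5, H:7, F:1, O:1.
In Hill order: C5H7FO.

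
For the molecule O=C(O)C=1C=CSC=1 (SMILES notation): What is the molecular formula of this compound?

C5H4O2S

Walk through each heavy atom and fill implicit hydrogens from standard valence (C 4, N 3, O 2, S 2, halogen 1):
  atom 1: O, bond orders sum to 2 (valence 2) → 0 H
  atom 2: C, bond orders sum to 4 (valence 4) → 0 H
  atom 3: O, bond orders sum to 1 (valence 2) → 1 H
  atom 4: C, bond orders sum to 4 (valence 4) → 0 H
  atom 5: C, bond orders sum to 3 (valence 4) → 1 H
  atom 6: C, bond orders sum to 3 (valence 4) → 1 H
  atom 7: S, bond orders sum to 2 (valence 2) → 0 H
  atom 8: C, bond orders sum to 3 (valence 4) → 1 H
Totals → C:5, H:4, O:2, S:1.
In Hill order: C5H4O2S.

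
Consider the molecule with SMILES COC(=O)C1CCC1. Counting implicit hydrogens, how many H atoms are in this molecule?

10

Walk through each heavy atom and fill implicit hydrogens from standard valence (C 4, N 3, O 2, S 2, halogen 1):
  atom 1: C, bond orders sum to 1 (valence 4) → 3 H
  atom 2: O, bond orders sum to 2 (valence 2) → 0 H
  atom 3: C, bond orders sum to 4 (valence 4) → 0 H
  atom 4: O, bond orders sum to 2 (valence 2) → 0 H
  atom 5: C, bond orders sum to 3 (valence 4) → 1 H
  atom 6: C, bond orders sum to 2 (valence 4) → 2 H
  atom 7: C, bond orders sum to 2 (valence 4) → 2 H
  atom 8: C, bond orders sum to 2 (valence 4) → 2 H
Total hydrogens: 10.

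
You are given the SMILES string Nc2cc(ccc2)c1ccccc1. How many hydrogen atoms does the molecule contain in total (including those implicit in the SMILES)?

Walk through each heavy atom and fill implicit hydrogens from standard valence (C 4, N 3, O 2, S 2, halogen 1); for lowercase aromatic atoms, an aromatic c carries 1 H when it has two neighbours and 0 H with three, and aromatic n carries 0 H:
  atom 1: N, bond orders sum to 1 (valence 3) → 2 H
  atom 2: aromatic c, 3 neighbours → 0 H
  atom 3: aromatic c, 2 neighbours → 1 H
  atom 4: aromatic c, 3 neighbours → 0 H
  atom 5: aromatic c, 2 neighbours → 1 H
  atom 6: aromatic c, 2 neighbours → 1 H
  atom 7: aromatic c, 2 neighbours → 1 H
  atom 8: aromatic c, 3 neighbours → 0 H
  atom 9: aromatic c, 2 neighbours → 1 H
  atom 10: aromatic c, 2 neighbours → 1 H
  atom 11: aromatic c, 2 neighbours → 1 H
  atom 12: aromatic c, 2 neighbours → 1 H
  atom 13: aromatic c, 2 neighbours → 1 H
Total hydrogens: 11.

11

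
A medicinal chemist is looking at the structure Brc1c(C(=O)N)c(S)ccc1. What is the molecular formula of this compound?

Walk through each heavy atom and fill implicit hydrogens from standard valence (C 4, N 3, O 2, S 2, halogen 1); for lowercase aromatic atoms, an aromatic c carries 1 H when it has two neighbours and 0 H with three, and aromatic n carries 0 H:
  atom 1: Br (halogen, monovalent) → 0 H
  atom 2: aromatic c, 3 neighbours → 0 H
  atom 3: aromatic c, 3 neighbours → 0 H
  atom 4: C, bond orders sum to 4 (valence 4) → 0 H
  atom 5: O, bond orders sum to 2 (valence 2) → 0 H
  atom 6: N, bond orders sum to 1 (valence 3) → 2 H
  atom 7: aromatic c, 3 neighbours → 0 H
  atom 8: S, bond orders sum to 1 (valence 2) → 1 H
  atom 9: aromatic c, 2 neighbours → 1 H
  atom 10: aromatic c, 2 neighbours → 1 H
  atom 11: aromatic c, 2 neighbours → 1 H
Totals → C:7, H:6, Br:1, N:1, O:1, S:1.
In Hill order: C7H6BrNOS.

C7H6BrNOS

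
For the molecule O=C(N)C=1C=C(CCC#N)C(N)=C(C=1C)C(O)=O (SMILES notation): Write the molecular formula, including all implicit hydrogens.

C12H13N3O3

Walk through each heavy atom and fill implicit hydrogens from standard valence (C 4, N 3, O 2, S 2, halogen 1):
  atom 1: O, bond orders sum to 2 (valence 2) → 0 H
  atom 2: C, bond orders sum to 4 (valence 4) → 0 H
  atom 3: N, bond orders sum to 1 (valence 3) → 2 H
  atom 4: C, bond orders sum to 4 (valence 4) → 0 H
  atom 5: C, bond orders sum to 3 (valence 4) → 1 H
  atom 6: C, bond orders sum to 4 (valence 4) → 0 H
  atom 7: C, bond orders sum to 2 (valence 4) → 2 H
  atom 8: C, bond orders sum to 2 (valence 4) → 2 H
  atom 9: C, bond orders sum to 4 (valence 4) → 0 H
  atom 10: N, bond orders sum to 3 (valence 3) → 0 H
  atom 11: C, bond orders sum to 4 (valence 4) → 0 H
  atom 12: N, bond orders sum to 1 (valence 3) → 2 H
  atom 13: C, bond orders sum to 4 (valence 4) → 0 H
  atom 14: C, bond orders sum to 4 (valence 4) → 0 H
  atom 15: C, bond orders sum to 1 (valence 4) → 3 H
  atom 16: C, bond orders sum to 4 (valence 4) → 0 H
  atom 17: O, bond orders sum to 1 (valence 2) → 1 H
  atom 18: O, bond orders sum to 2 (valence 2) → 0 H
Totals → C:12, H:13, N:3, O:3.
In Hill order: C12H13N3O3.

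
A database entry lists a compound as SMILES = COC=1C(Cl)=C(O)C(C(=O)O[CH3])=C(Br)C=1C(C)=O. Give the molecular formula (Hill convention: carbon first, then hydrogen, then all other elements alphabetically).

Walk through each heavy atom and fill implicit hydrogens from standard valence (C 4, N 3, O 2, S 2, halogen 1):
  atom 1: C, bond orders sum to 1 (valence 4) → 3 H
  atom 2: O, bond orders sum to 2 (valence 2) → 0 H
  atom 3: C, bond orders sum to 4 (valence 4) → 0 H
  atom 4: C, bond orders sum to 4 (valence 4) → 0 H
  atom 5: Cl (halogen, monovalent) → 0 H
  atom 6: C, bond orders sum to 4 (valence 4) → 0 H
  atom 7: O, bond orders sum to 1 (valence 2) → 1 H
  atom 8: C, bond orders sum to 4 (valence 4) → 0 H
  atom 9: C, bond orders sum to 4 (valence 4) → 0 H
  atom 10: O, bond orders sum to 2 (valence 2) → 0 H
  atom 11: O, bond orders sum to 2 (valence 2) → 0 H
  atom 12: C with explicit H count 3
  atom 13: C, bond orders sum to 4 (valence 4) → 0 H
  atom 14: Br (halogen, monovalent) → 0 H
  atom 15: C, bond orders sum to 4 (valence 4) → 0 H
  atom 16: C, bond orders sum to 4 (valence 4) → 0 H
  atom 17: C, bond orders sum to 1 (valence 4) → 3 H
  atom 18: O, bond orders sum to 2 (valence 2) → 0 H
Totals → C:11, H:10, Br:1, Cl:1, O:5.

C11H10BrClO5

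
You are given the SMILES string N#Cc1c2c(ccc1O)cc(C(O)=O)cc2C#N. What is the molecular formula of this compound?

Walk through each heavy atom and fill implicit hydrogens from standard valence (C 4, N 3, O 2, S 2, halogen 1); for lowercase aromatic atoms, an aromatic c carries 1 H when it has two neighbours and 0 H with three, and aromatic n carries 0 H:
  atom 1: N, bond orders sum to 3 (valence 3) → 0 H
  atom 2: C, bond orders sum to 4 (valence 4) → 0 H
  atom 3: aromatic c, 3 neighbours → 0 H
  atom 4: aromatic c, 3 neighbours → 0 H
  atom 5: aromatic c, 3 neighbours → 0 H
  atom 6: aromatic c, 2 neighbours → 1 H
  atom 7: aromatic c, 2 neighbours → 1 H
  atom 8: aromatic c, 3 neighbours → 0 H
  atom 9: O, bond orders sum to 1 (valence 2) → 1 H
  atom 10: aromatic c, 2 neighbours → 1 H
  atom 11: aromatic c, 3 neighbours → 0 H
  atom 12: C, bond orders sum to 4 (valence 4) → 0 H
  atom 13: O, bond orders sum to 1 (valence 2) → 1 H
  atom 14: O, bond orders sum to 2 (valence 2) → 0 H
  atom 15: aromatic c, 2 neighbours → 1 H
  atom 16: aromatic c, 3 neighbours → 0 H
  atom 17: C, bond orders sum to 4 (valence 4) → 0 H
  atom 18: N, bond orders sum to 3 (valence 3) → 0 H
Totals → C:13, H:6, N:2, O:3.

C13H6N2O3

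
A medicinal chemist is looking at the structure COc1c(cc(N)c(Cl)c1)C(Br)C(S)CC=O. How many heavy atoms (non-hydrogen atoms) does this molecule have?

17

Every atom symbol written in the SMILES (organic subset) is one heavy atom; implicit H are not written.
Heavy atoms by element → Br:1, C:11, Cl:1, N:1, O:2, S:1.
Total: 17.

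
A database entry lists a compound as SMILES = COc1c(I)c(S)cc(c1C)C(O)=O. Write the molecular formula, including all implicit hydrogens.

Walk through each heavy atom and fill implicit hydrogens from standard valence (C 4, N 3, O 2, S 2, halogen 1); for lowercase aromatic atoms, an aromatic c carries 1 H when it has two neighbours and 0 H with three, and aromatic n carries 0 H:
  atom 1: C, bond orders sum to 1 (valence 4) → 3 H
  atom 2: O, bond orders sum to 2 (valence 2) → 0 H
  atom 3: aromatic c, 3 neighbours → 0 H
  atom 4: aromatic c, 3 neighbours → 0 H
  atom 5: I (halogen, monovalent) → 0 H
  atom 6: aromatic c, 3 neighbours → 0 H
  atom 7: S, bond orders sum to 1 (valence 2) → 1 H
  atom 8: aromatic c, 2 neighbours → 1 H
  atom 9: aromatic c, 3 neighbours → 0 H
  atom 10: aromatic c, 3 neighbours → 0 H
  atom 11: C, bond orders sum to 1 (valence 4) → 3 H
  atom 12: C, bond orders sum to 4 (valence 4) → 0 H
  atom 13: O, bond orders sum to 1 (valence 2) → 1 H
  atom 14: O, bond orders sum to 2 (valence 2) → 0 H
Totals → C:9, H:9, I:1, O:3, S:1.
In Hill order: C9H9IO3S.

C9H9IO3S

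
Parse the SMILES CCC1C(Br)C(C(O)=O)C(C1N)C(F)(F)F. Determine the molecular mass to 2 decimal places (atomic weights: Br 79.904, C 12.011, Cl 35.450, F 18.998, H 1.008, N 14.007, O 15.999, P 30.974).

First, the molecular formula is C9H13BrF3NO2 (counting implicit H from valence).
  Br: 1 × 79.904 = 79.904
  C: 9 × 12.011 = 108.099
  F: 3 × 18.998 = 56.994
  H: 13 × 1.008 = 13.104
  N: 1 × 14.007 = 14.007
  O: 2 × 15.999 = 31.998
Sum: 1×79.904 + 9×12.011 + 3×18.998 + 13×1.008 + 1×14.007 + 2×15.999 = 304.106 → 304.11 g/mol.

304.11 g/mol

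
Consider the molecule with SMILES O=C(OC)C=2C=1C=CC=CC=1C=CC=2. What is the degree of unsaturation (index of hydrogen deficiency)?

8

Molecular formula: C12H10O2.
DoU = (2C + 2 + N − H − X) / 2, where X is the halogen count and O/S are ignored.
    = (2·12 + 2 + 0 − 10 − 0) / 2 = 16 / 2 = 8.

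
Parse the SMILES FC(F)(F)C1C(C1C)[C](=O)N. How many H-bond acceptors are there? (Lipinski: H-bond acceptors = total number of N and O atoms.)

2

N atoms: 1; O atoms: 1.
Lipinski HBA = 1 + 1 = 2.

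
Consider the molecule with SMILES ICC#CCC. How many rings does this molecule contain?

0

In SMILES, each pair of matching ring-closure digits denotes one ring-closing bond; the number of such bonds equals the number of independent rings.
Ring-closure bonds here: 0.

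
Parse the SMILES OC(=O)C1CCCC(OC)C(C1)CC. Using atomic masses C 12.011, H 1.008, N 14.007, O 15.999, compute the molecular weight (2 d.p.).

200.28 g/mol

First, the molecular formula is C11H20O3 (counting implicit H from valence).
  C: 11 × 12.011 = 132.121
  H: 20 × 1.008 = 20.160
  O: 3 × 15.999 = 47.997
Sum: 11×12.011 + 20×1.008 + 3×15.999 = 200.278 → 200.28 g/mol.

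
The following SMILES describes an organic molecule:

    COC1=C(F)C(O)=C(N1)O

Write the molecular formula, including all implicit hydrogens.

Walk through each heavy atom and fill implicit hydrogens from standard valence (C 4, N 3, O 2, S 2, halogen 1):
  atom 1: C, bond orders sum to 1 (valence 4) → 3 H
  atom 2: O, bond orders sum to 2 (valence 2) → 0 H
  atom 3: C, bond orders sum to 4 (valence 4) → 0 H
  atom 4: C, bond orders sum to 4 (valence 4) → 0 H
  atom 5: F (halogen, monovalent) → 0 H
  atom 6: C, bond orders sum to 4 (valence 4) → 0 H
  atom 7: O, bond orders sum to 1 (valence 2) → 1 H
  atom 8: C, bond orders sum to 4 (valence 4) → 0 H
  atom 9: N, bond orders sum to 2 (valence 3) → 1 H
  atom 10: O, bond orders sum to 1 (valence 2) → 1 H
Totals → C:5, H:6, F:1, N:1, O:3.
In Hill order: C5H6FNO3.

C5H6FNO3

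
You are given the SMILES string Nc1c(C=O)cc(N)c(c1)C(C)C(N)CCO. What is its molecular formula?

Walk through each heavy atom and fill implicit hydrogens from standard valence (C 4, N 3, O 2, S 2, halogen 1); for lowercase aromatic atoms, an aromatic c carries 1 H when it has two neighbours and 0 H with three, and aromatic n carries 0 H:
  atom 1: N, bond orders sum to 1 (valence 3) → 2 H
  atom 2: aromatic c, 3 neighbours → 0 H
  atom 3: aromatic c, 3 neighbours → 0 H
  atom 4: C, bond orders sum to 3 (valence 4) → 1 H
  atom 5: O, bond orders sum to 2 (valence 2) → 0 H
  atom 6: aromatic c, 2 neighbours → 1 H
  atom 7: aromatic c, 3 neighbours → 0 H
  atom 8: N, bond orders sum to 1 (valence 3) → 2 H
  atom 9: aromatic c, 3 neighbours → 0 H
  atom 10: aromatic c, 2 neighbours → 1 H
  atom 11: C, bond orders sum to 3 (valence 4) → 1 H
  atom 12: C, bond orders sum to 1 (valence 4) → 3 H
  atom 13: C, bond orders sum to 3 (valence 4) → 1 H
  atom 14: N, bond orders sum to 1 (valence 3) → 2 H
  atom 15: C, bond orders sum to 2 (valence 4) → 2 H
  atom 16: C, bond orders sum to 2 (valence 4) → 2 H
  atom 17: O, bond orders sum to 1 (valence 2) → 1 H
Totals → C:12, H:19, N:3, O:2.

C12H19N3O2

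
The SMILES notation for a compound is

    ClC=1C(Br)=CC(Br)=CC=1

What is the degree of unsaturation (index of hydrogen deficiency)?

4

Molecular formula: C6H3Br2Cl.
DoU = (2C + 2 + N − H − X) / 2, where X is the halogen count and O/S are ignored.
    = (2·6 + 2 + 0 − 3 − 3) / 2 = 8 / 2 = 4.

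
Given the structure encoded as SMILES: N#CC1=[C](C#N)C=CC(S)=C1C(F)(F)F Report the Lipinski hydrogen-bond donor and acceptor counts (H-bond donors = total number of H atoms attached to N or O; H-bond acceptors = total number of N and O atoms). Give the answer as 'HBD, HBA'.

0, 2

Donors: find every N or O and count the H atoms it carries.
  atom 1 (N): bond orders sum to 3 → 0 H
  atom 6 (N): bond orders sum to 3 → 0 H
Lipinski HBD = 0.
Acceptors: N atoms = 2, O atoms = 0 → HBA = 2.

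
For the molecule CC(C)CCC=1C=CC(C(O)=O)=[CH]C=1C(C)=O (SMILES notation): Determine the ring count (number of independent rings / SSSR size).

1

In SMILES, each pair of matching ring-closure digits denotes one ring-closing bond; the number of such bonds equals the number of independent rings.
Ring-closure bonds here: 1.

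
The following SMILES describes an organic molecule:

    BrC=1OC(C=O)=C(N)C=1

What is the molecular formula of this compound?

Walk through each heavy atom and fill implicit hydrogens from standard valence (C 4, N 3, O 2, S 2, halogen 1):
  atom 1: Br (halogen, monovalent) → 0 H
  atom 2: C, bond orders sum to 4 (valence 4) → 0 H
  atom 3: O, bond orders sum to 2 (valence 2) → 0 H
  atom 4: C, bond orders sum to 4 (valence 4) → 0 H
  atom 5: C, bond orders sum to 3 (valence 4) → 1 H
  atom 6: O, bond orders sum to 2 (valence 2) → 0 H
  atom 7: C, bond orders sum to 4 (valence 4) → 0 H
  atom 8: N, bond orders sum to 1 (valence 3) → 2 H
  atom 9: C, bond orders sum to 3 (valence 4) → 1 H
Totals → C:5, H:4, Br:1, N:1, O:2.

C5H4BrNO2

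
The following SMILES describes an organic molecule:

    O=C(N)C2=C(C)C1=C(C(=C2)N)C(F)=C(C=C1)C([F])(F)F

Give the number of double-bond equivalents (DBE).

Molecular formula: C13H10F4N2O.
DoU = (2C + 2 + N − H − X) / 2, where X is the halogen count and O/S are ignored.
    = (2·13 + 2 + 2 − 10 − 4) / 2 = 16 / 2 = 8.

8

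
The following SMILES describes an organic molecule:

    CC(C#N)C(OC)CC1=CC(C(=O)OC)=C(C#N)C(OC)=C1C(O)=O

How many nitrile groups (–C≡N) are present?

2

The nitrile motif appears at heavy-atom positions 3, 17 in the SMILES.
Other groups present: 1 carboxylic acid, 1 ester, 2 ether.
Nitrile count: 2.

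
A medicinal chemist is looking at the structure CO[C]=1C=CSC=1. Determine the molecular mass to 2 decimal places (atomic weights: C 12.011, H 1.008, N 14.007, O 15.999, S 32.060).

114.16 g/mol

First, the molecular formula is C5H6OS (counting implicit H from valence).
  C: 5 × 12.011 = 60.055
  H: 6 × 1.008 = 6.048
  O: 1 × 15.999 = 15.999
  S: 1 × 32.060 = 32.060
Sum: 5×12.011 + 6×1.008 + 1×15.999 + 1×32.060 = 114.162 → 114.16 g/mol.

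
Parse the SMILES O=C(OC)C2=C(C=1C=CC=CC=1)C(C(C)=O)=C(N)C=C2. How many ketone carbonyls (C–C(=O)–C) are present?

The ketone motif appears at heavy-atom position 14 in the SMILES.
Other groups present: 1 ester, 1 primary amine.
Ketone count: 1.

1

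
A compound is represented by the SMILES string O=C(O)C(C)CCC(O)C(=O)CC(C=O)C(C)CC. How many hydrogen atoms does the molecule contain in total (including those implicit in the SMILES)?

Walk through each heavy atom and fill implicit hydrogens from standard valence (C 4, N 3, O 2, S 2, halogen 1):
  atom 1: O, bond orders sum to 2 (valence 2) → 0 H
  atom 2: C, bond orders sum to 4 (valence 4) → 0 H
  atom 3: O, bond orders sum to 1 (valence 2) → 1 H
  atom 4: C, bond orders sum to 3 (valence 4) → 1 H
  atom 5: C, bond orders sum to 1 (valence 4) → 3 H
  atom 6: C, bond orders sum to 2 (valence 4) → 2 H
  atom 7: C, bond orders sum to 2 (valence 4) → 2 H
  atom 8: C, bond orders sum to 3 (valence 4) → 1 H
  atom 9: O, bond orders sum to 1 (valence 2) → 1 H
  atom 10: C, bond orders sum to 4 (valence 4) → 0 H
  atom 11: O, bond orders sum to 2 (valence 2) → 0 H
  atom 12: C, bond orders sum to 2 (valence 4) → 2 H
  atom 13: C, bond orders sum to 3 (valence 4) → 1 H
  atom 14: C, bond orders sum to 3 (valence 4) → 1 H
  atom 15: O, bond orders sum to 2 (valence 2) → 0 H
  atom 16: C, bond orders sum to 3 (valence 4) → 1 H
  atom 17: C, bond orders sum to 1 (valence 4) → 3 H
  atom 18: C, bond orders sum to 2 (valence 4) → 2 H
  atom 19: C, bond orders sum to 1 (valence 4) → 3 H
Total hydrogens: 24.

24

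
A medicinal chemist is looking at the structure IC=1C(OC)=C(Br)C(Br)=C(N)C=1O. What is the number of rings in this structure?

1

In SMILES, each pair of matching ring-closure digits denotes one ring-closing bond; the number of such bonds equals the number of independent rings.
Ring-closure bonds here: 1.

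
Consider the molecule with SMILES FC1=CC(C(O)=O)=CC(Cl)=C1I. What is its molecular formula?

C7H3ClFIO2

Walk through each heavy atom and fill implicit hydrogens from standard valence (C 4, N 3, O 2, S 2, halogen 1):
  atom 1: F (halogen, monovalent) → 0 H
  atom 2: C, bond orders sum to 4 (valence 4) → 0 H
  atom 3: C, bond orders sum to 3 (valence 4) → 1 H
  atom 4: C, bond orders sum to 4 (valence 4) → 0 H
  atom 5: C, bond orders sum to 4 (valence 4) → 0 H
  atom 6: O, bond orders sum to 1 (valence 2) → 1 H
  atom 7: O, bond orders sum to 2 (valence 2) → 0 H
  atom 8: C, bond orders sum to 3 (valence 4) → 1 H
  atom 9: C, bond orders sum to 4 (valence 4) → 0 H
  atom 10: Cl (halogen, monovalent) → 0 H
  atom 11: C, bond orders sum to 4 (valence 4) → 0 H
  atom 12: I (halogen, monovalent) → 0 H
Totals → C:7, H:3, Cl:1, F:1, I:1, O:2.
In Hill order: C7H3ClFIO2.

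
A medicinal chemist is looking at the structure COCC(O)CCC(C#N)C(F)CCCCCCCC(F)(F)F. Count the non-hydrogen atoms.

23

Every atom symbol written in the SMILES (organic subset) is one heavy atom; implicit H are not written.
Heavy atoms by element → C:16, F:4, N:1, O:2.
Total: 23.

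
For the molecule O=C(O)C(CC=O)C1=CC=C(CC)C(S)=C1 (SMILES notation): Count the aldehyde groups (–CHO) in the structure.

The aldehyde motif appears at heavy-atom position 6 in the SMILES.
Other groups present: 1 carboxylic acid, 1 thiol.
Aldehyde count: 1.

1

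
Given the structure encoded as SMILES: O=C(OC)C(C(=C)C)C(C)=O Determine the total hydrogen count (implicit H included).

Walk through each heavy atom and fill implicit hydrogens from standard valence (C 4, N 3, O 2, S 2, halogen 1):
  atom 1: O, bond orders sum to 2 (valence 2) → 0 H
  atom 2: C, bond orders sum to 4 (valence 4) → 0 H
  atom 3: O, bond orders sum to 2 (valence 2) → 0 H
  atom 4: C, bond orders sum to 1 (valence 4) → 3 H
  atom 5: C, bond orders sum to 3 (valence 4) → 1 H
  atom 6: C, bond orders sum to 4 (valence 4) → 0 H
  atom 7: C, bond orders sum to 2 (valence 4) → 2 H
  atom 8: C, bond orders sum to 1 (valence 4) → 3 H
  atom 9: C, bond orders sum to 4 (valence 4) → 0 H
  atom 10: C, bond orders sum to 1 (valence 4) → 3 H
  atom 11: O, bond orders sum to 2 (valence 2) → 0 H
Total hydrogens: 12.

12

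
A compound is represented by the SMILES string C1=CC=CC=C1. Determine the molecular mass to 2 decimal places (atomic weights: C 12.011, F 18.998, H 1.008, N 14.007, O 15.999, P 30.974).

First, the molecular formula is C6H6 (counting implicit H from valence).
  C: 6 × 12.011 = 72.066
  H: 6 × 1.008 = 6.048
Sum: 6×12.011 + 6×1.008 = 78.114 → 78.11 g/mol.

78.11 g/mol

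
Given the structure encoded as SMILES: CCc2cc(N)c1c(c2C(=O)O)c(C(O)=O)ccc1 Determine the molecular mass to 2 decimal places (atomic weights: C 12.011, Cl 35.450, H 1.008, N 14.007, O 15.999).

259.26 g/mol

First, the molecular formula is C14H13NO4 (counting implicit H from valence).
  C: 14 × 12.011 = 168.154
  H: 13 × 1.008 = 13.104
  N: 1 × 14.007 = 14.007
  O: 4 × 15.999 = 63.996
Sum: 14×12.011 + 13×1.008 + 1×14.007 + 4×15.999 = 259.261 → 259.26 g/mol.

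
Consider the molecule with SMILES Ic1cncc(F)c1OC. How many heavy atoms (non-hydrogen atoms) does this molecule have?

Every atom symbol written in the SMILES (organic subset) is one heavy atom; implicit H are not written.
Heavy atoms by element → C:6, F:1, I:1, N:1, O:1.
Total: 10.

10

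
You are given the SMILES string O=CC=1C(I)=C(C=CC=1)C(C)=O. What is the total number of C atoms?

Count every carbon token in the SMILES (each C, including those in ring-closure positions and inside branches).
Carbon count: 9.

9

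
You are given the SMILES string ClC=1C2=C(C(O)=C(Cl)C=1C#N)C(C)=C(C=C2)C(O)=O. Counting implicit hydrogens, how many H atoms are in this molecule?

Walk through each heavy atom and fill implicit hydrogens from standard valence (C 4, N 3, O 2, S 2, halogen 1):
  atom 1: Cl (halogen, monovalent) → 0 H
  atom 2: C, bond orders sum to 4 (valence 4) → 0 H
  atom 3: C, bond orders sum to 4 (valence 4) → 0 H
  atom 4: C, bond orders sum to 4 (valence 4) → 0 H
  atom 5: C, bond orders sum to 4 (valence 4) → 0 H
  atom 6: O, bond orders sum to 1 (valence 2) → 1 H
  atom 7: C, bond orders sum to 4 (valence 4) → 0 H
  atom 8: Cl (halogen, monovalent) → 0 H
  atom 9: C, bond orders sum to 4 (valence 4) → 0 H
  atom 10: C, bond orders sum to 4 (valence 4) → 0 H
  atom 11: N, bond orders sum to 3 (valence 3) → 0 H
  atom 12: C, bond orders sum to 4 (valence 4) → 0 H
  atom 13: C, bond orders sum to 1 (valence 4) → 3 H
  atom 14: C, bond orders sum to 4 (valence 4) → 0 H
  atom 15: C, bond orders sum to 3 (valence 4) → 1 H
  atom 16: C, bond orders sum to 3 (valence 4) → 1 H
  atom 17: C, bond orders sum to 4 (valence 4) → 0 H
  atom 18: O, bond orders sum to 1 (valence 2) → 1 H
  atom 19: O, bond orders sum to 2 (valence 2) → 0 H
Total hydrogens: 7.

7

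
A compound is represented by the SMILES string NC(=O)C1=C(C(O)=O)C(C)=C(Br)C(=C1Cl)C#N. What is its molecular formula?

C10H6BrClN2O3

Walk through each heavy atom and fill implicit hydrogens from standard valence (C 4, N 3, O 2, S 2, halogen 1):
  atom 1: N, bond orders sum to 1 (valence 3) → 2 H
  atom 2: C, bond orders sum to 4 (valence 4) → 0 H
  atom 3: O, bond orders sum to 2 (valence 2) → 0 H
  atom 4: C, bond orders sum to 4 (valence 4) → 0 H
  atom 5: C, bond orders sum to 4 (valence 4) → 0 H
  atom 6: C, bond orders sum to 4 (valence 4) → 0 H
  atom 7: O, bond orders sum to 1 (valence 2) → 1 H
  atom 8: O, bond orders sum to 2 (valence 2) → 0 H
  atom 9: C, bond orders sum to 4 (valence 4) → 0 H
  atom 10: C, bond orders sum to 1 (valence 4) → 3 H
  atom 11: C, bond orders sum to 4 (valence 4) → 0 H
  atom 12: Br (halogen, monovalent) → 0 H
  atom 13: C, bond orders sum to 4 (valence 4) → 0 H
  atom 14: C, bond orders sum to 4 (valence 4) → 0 H
  atom 15: Cl (halogen, monovalent) → 0 H
  atom 16: C, bond orders sum to 4 (valence 4) → 0 H
  atom 17: N, bond orders sum to 3 (valence 3) → 0 H
Totals → C:10, H:6, Br:1, Cl:1, N:2, O:3.
In Hill order: C10H6BrClN2O3.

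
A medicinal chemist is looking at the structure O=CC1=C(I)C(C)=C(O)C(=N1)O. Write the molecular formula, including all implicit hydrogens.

C7H6INO3

Walk through each heavy atom and fill implicit hydrogens from standard valence (C 4, N 3, O 2, S 2, halogen 1):
  atom 1: O, bond orders sum to 2 (valence 2) → 0 H
  atom 2: C, bond orders sum to 3 (valence 4) → 1 H
  atom 3: C, bond orders sum to 4 (valence 4) → 0 H
  atom 4: C, bond orders sum to 4 (valence 4) → 0 H
  atom 5: I (halogen, monovalent) → 0 H
  atom 6: C, bond orders sum to 4 (valence 4) → 0 H
  atom 7: C, bond orders sum to 1 (valence 4) → 3 H
  atom 8: C, bond orders sum to 4 (valence 4) → 0 H
  atom 9: O, bond orders sum to 1 (valence 2) → 1 H
  atom 10: C, bond orders sum to 4 (valence 4) → 0 H
  atom 11: N, bond orders sum to 3 (valence 3) → 0 H
  atom 12: O, bond orders sum to 1 (valence 2) → 1 H
Totals → C:7, H:6, I:1, N:1, O:3.
In Hill order: C7H6INO3.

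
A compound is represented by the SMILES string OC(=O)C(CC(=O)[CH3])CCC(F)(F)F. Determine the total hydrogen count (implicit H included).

Walk through each heavy atom and fill implicit hydrogens from standard valence (C 4, N 3, O 2, S 2, halogen 1):
  atom 1: O, bond orders sum to 1 (valence 2) → 1 H
  atom 2: C, bond orders sum to 4 (valence 4) → 0 H
  atom 3: O, bond orders sum to 2 (valence 2) → 0 H
  atom 4: C, bond orders sum to 3 (valence 4) → 1 H
  atom 5: C, bond orders sum to 2 (valence 4) → 2 H
  atom 6: C, bond orders sum to 4 (valence 4) → 0 H
  atom 7: O, bond orders sum to 2 (valence 2) → 0 H
  atom 8: C with explicit H count 3
  atom 9: C, bond orders sum to 2 (valence 4) → 2 H
  atom 10: C, bond orders sum to 2 (valence 4) → 2 H
  atom 11: C, bond orders sum to 4 (valence 4) → 0 H
  atom 12: F (halogen, monovalent) → 0 H
  atom 13: F (halogen, monovalent) → 0 H
  atom 14: F (halogen, monovalent) → 0 H
Total hydrogens: 11.

11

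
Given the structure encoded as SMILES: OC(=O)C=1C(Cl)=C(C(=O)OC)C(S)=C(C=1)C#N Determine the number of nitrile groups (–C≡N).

1

The nitrile motif appears at heavy-atom position 16 in the SMILES.
Other groups present: 1 carboxylic acid, 1 ester, 1 thiol.
Nitrile count: 1.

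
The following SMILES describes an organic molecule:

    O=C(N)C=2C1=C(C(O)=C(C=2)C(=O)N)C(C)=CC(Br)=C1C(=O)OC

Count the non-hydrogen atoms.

Every atom symbol written in the SMILES (organic subset) is one heavy atom; implicit H are not written.
Heavy atoms by element → Br:1, C:15, N:2, O:5.
Total: 23.

23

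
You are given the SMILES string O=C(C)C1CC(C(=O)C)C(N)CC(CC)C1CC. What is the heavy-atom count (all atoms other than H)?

Every atom symbol written in the SMILES (organic subset) is one heavy atom; implicit H are not written.
Heavy atoms by element → C:15, N:1, O:2.
Total: 18.

18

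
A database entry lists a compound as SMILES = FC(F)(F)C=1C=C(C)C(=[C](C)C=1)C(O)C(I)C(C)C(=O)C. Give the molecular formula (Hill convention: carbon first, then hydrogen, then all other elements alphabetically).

Walk through each heavy atom and fill implicit hydrogens from standard valence (C 4, N 3, O 2, S 2, halogen 1):
  atom 1: F (halogen, monovalent) → 0 H
  atom 2: C, bond orders sum to 4 (valence 4) → 0 H
  atom 3: F (halogen, monovalent) → 0 H
  atom 4: F (halogen, monovalent) → 0 H
  atom 5: C, bond orders sum to 4 (valence 4) → 0 H
  atom 6: C, bond orders sum to 3 (valence 4) → 1 H
  atom 7: C, bond orders sum to 4 (valence 4) → 0 H
  atom 8: C, bond orders sum to 1 (valence 4) → 3 H
  atom 9: C, bond orders sum to 4 (valence 4) → 0 H
  atom 10: C with explicit H count 0
  atom 11: C, bond orders sum to 1 (valence 4) → 3 H
  atom 12: C, bond orders sum to 3 (valence 4) → 1 H
  atom 13: C, bond orders sum to 3 (valence 4) → 1 H
  atom 14: O, bond orders sum to 1 (valence 2) → 1 H
  atom 15: C, bond orders sum to 3 (valence 4) → 1 H
  atom 16: I (halogen, monovalent) → 0 H
  atom 17: C, bond orders sum to 3 (valence 4) → 1 H
  atom 18: C, bond orders sum to 1 (valence 4) → 3 H
  atom 19: C, bond orders sum to 4 (valence 4) → 0 H
  atom 20: O, bond orders sum to 2 (valence 2) → 0 H
  atom 21: C, bond orders sum to 1 (valence 4) → 3 H
Totals → C:15, H:18, F:3, I:1, O:2.

C15H18F3IO2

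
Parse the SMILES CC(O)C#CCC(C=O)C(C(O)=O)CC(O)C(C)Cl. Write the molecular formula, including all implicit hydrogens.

Walk through each heavy atom and fill implicit hydrogens from standard valence (C 4, N 3, O 2, S 2, halogen 1):
  atom 1: C, bond orders sum to 1 (valence 4) → 3 H
  atom 2: C, bond orders sum to 3 (valence 4) → 1 H
  atom 3: O, bond orders sum to 1 (valence 2) → 1 H
  atom 4: C, bond orders sum to 4 (valence 4) → 0 H
  atom 5: C, bond orders sum to 4 (valence 4) → 0 H
  atom 6: C, bond orders sum to 2 (valence 4) → 2 H
  atom 7: C, bond orders sum to 3 (valence 4) → 1 H
  atom 8: C, bond orders sum to 3 (valence 4) → 1 H
  atom 9: O, bond orders sum to 2 (valence 2) → 0 H
  atom 10: C, bond orders sum to 3 (valence 4) → 1 H
  atom 11: C, bond orders sum to 4 (valence 4) → 0 H
  atom 12: O, bond orders sum to 1 (valence 2) → 1 H
  atom 13: O, bond orders sum to 2 (valence 2) → 0 H
  atom 14: C, bond orders sum to 2 (valence 4) → 2 H
  atom 15: C, bond orders sum to 3 (valence 4) → 1 H
  atom 16: O, bond orders sum to 1 (valence 2) → 1 H
  atom 17: C, bond orders sum to 3 (valence 4) → 1 H
  atom 18: C, bond orders sum to 1 (valence 4) → 3 H
  atom 19: Cl (halogen, monovalent) → 0 H
Totals → C:13, H:19, Cl:1, O:5.

C13H19ClO5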